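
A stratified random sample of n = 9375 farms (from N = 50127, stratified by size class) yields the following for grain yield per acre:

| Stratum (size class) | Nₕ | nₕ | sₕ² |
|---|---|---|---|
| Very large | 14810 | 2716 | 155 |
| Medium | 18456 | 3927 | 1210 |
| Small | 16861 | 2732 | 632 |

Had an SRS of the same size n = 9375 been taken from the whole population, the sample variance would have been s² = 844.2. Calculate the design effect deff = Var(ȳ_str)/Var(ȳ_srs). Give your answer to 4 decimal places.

0.8043

Var(ȳ_str) = Σ Wₕ²(1−fₕ)sₕ²/nₕ with Wₕ = Nₕ/50127:
  Very large: (14810/50127)²·(1−2716/14810)·155/2716 = 0.0040680242
  Medium: (18456/50127)²·(1−3927/18456)·1210/3927 = 0.032881706
  Small: (16861/50127)²·(1−2732/16861)·632/2732 = 0.021932478
  → Var(ȳ_str) = 0.058882208.
Var(ȳ_srs) = (1 − 9375/50127)·844.2/9375 = 0.073206777.
deff = 0.058882208 / 0.073206777 = 0.8043.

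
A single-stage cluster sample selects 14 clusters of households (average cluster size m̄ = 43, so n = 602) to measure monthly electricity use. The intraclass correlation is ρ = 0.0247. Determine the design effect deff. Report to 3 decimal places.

2.037

deff = 1 + (43 − 1)·0.0247 = 1 + 1.0374 = 2.0374.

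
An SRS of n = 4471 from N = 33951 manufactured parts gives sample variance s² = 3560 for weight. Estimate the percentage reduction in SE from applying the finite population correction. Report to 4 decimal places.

6.8168

f = n/N = 4471/33951 = 0.13168979.
SE_no-fpc = √(s²/n) = 0.89232419; SE_fpc = √((1−f)s²/n) = 0.83149591.
Ratio = √(1−f) = 0.93183164. Reduction = 100·(1 − 0.93183164) = 6.8168%.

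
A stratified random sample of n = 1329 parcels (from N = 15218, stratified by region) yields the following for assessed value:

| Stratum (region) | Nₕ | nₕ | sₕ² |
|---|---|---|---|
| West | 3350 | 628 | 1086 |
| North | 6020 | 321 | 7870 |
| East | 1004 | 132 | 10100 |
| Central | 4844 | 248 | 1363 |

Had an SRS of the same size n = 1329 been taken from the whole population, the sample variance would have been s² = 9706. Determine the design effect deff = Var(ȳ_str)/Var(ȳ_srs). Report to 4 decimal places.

0.6778

Var(ȳ_str) = Σ Wₕ²(1−fₕ)sₕ²/nₕ with Wₕ = Nₕ/15218:
  West: (3350/15218)²·(1−628/3350)·1086/628 = 0.068090724
  North: (6020/15218)²·(1−321/6020)·7870/321 = 3.6320322
  East: (1004/15218)²·(1−132/1004)·10100/132 = 0.28925607
  Central: (4844/15218)²·(1−248/4844)·1363/248 = 0.52833961
  → Var(ȳ_str) = 4.5177186.
Var(ȳ_srs) = (1 − 1329/15218)·9706/1329 = 6.6654382.
deff = 4.5177186 / 6.6654382 = 0.6778.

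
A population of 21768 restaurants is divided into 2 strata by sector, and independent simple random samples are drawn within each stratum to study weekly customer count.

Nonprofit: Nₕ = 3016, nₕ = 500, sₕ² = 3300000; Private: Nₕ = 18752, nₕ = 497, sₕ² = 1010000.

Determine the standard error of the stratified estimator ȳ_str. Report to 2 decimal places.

Var(ȳ_str) = Σₕ Wₕ²(1 − fₕ)sₕ²/nₕ with Wₕ = Nₕ/N, N = 21768.
Nonprofit: Wₕ = 0.13855200; term = 0.13855200²·(1 − 0.16578249)·3300000/500 = 105.69364.
Private: Wₕ = 0.86144800; term = 0.86144800²·(1 − 0.02650384)·1010000/497 = 1468.1058.
Sum = 1573.7994.
SE = √(1573.7994) = 39.67.

39.67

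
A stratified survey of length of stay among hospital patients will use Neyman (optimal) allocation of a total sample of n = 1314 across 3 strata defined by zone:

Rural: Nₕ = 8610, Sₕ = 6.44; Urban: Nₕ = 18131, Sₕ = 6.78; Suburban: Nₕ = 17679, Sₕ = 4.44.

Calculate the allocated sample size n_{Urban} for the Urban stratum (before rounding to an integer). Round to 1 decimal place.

628.8

Neyman allocation: nₕ = n·NₕSₕ / Σⱼ NⱼSⱼ.
Σ NⱼSⱼ = 8610·6.44 + 18131·6.78 + 17679·4.44 = 256871.34.
n_{Urban} = 1314·18131·6.78 / 256871.34 = 628.8.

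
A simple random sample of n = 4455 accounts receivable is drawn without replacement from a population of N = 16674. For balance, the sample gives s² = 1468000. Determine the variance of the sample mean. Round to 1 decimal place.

Under SRS without replacement, Var(ȳ) = (1 − f)·s²/n with f = n/N = 4455/16674 = 0.26718244.
Var(ȳ) = (1 − 0.26718244)·1468000/4455 = 0.73281756·329.5174 = 241.47613.

241.5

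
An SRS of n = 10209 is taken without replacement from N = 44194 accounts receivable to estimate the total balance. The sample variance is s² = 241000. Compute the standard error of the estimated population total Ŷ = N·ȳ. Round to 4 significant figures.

Var(Ŷ) = N²·Var(ȳ) = N²·(1 − n/N)·s²/n.
f = 10209/44194 = 0.23100421; Var(ȳ) = 0.76899579·241000/10209 = 18.153393.
Var(Ŷ) = 44194² · 18.153393 = 3.5455567 × 10^10.
SE(Ŷ) = √(3.5455567 × 10^10) = 188300.

188300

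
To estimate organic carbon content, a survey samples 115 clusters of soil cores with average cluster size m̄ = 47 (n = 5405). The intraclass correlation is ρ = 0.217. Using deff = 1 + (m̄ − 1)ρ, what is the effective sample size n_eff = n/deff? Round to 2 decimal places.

deff = 1 + (47 − 1)·0.217 = 1 + 9.982 = 10.982.
n_eff = 5405 / 10.982 = 492.17.

492.17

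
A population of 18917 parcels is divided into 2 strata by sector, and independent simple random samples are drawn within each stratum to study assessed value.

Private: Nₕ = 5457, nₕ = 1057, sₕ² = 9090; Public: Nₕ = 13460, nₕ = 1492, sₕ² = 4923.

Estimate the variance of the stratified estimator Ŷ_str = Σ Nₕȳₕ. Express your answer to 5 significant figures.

Var(Ŷ_str) = Σₕ Nₕ²(1 − fₕ)sₕ²/nₕ.
Private: 5457²·(1 − 1057/5457)·9090/1057 = 2.0648834 × 10^8.
Public: 13460²·(1 − 1492/13460)·4923/1492 = 5.3152984 × 10^8.
Sum = 7.3801818 × 10^8.

7.3802 × 10^8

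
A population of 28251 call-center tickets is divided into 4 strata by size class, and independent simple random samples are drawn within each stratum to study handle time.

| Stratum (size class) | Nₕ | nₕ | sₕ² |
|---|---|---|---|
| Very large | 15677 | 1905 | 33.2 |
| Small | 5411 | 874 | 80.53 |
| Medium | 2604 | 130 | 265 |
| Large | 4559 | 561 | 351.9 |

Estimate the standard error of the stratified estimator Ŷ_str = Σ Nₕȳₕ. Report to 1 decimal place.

5530.9

Var(Ŷ_str) = Σₕ Nₕ²(1 − fₕ)sₕ²/nₕ.
Very large: 15677²·(1 − 1905/15677)·33.2/1905 = 3.7627302 × 10^6.
Small: 5411²·(1 − 874/5411)·80.53/874 = 2.2619999 × 10^6.
Medium: 2604²·(1 − 130/2604)·265/130 = 1.3132373 × 10^7.
Large: 4559²·(1 − 561/4559)·351.9/561 = 1.1433226 × 10^7.
Sum = 3.0590329 × 10^7.
SE = √(3.0590329 × 10^7) = 5530.9.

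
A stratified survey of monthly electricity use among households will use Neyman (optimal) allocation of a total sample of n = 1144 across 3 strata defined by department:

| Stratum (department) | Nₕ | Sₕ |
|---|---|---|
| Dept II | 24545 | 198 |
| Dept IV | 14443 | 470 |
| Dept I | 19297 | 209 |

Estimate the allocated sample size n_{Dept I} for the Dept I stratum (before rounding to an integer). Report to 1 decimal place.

294.2

Neyman allocation: nₕ = n·NₕSₕ / Σⱼ NⱼSⱼ.
Σ NⱼSⱼ = 24545·198 + 14443·470 + 19297·209 = 1.5681193 × 10^7.
n_{Dept I} = 1144·19297·209 / (1.5681193 × 10^7) = 294.2.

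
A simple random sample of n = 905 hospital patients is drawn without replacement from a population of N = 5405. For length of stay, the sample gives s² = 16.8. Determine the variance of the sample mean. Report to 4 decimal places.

Under SRS without replacement, Var(ȳ) = (1 − f)·s²/n with f = n/N = 905/5405 = 0.16743756.
Var(ȳ) = (1 − 0.16743756)·16.8/905 = 0.83256244·0.018563536 = 0.015455303.

0.0155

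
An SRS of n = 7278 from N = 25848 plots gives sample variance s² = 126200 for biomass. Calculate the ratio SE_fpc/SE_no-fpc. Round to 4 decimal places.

f = n/N = 7278/25848 = 0.28156917.
SE_no-fpc = √(s²/n) = 4.164124; SE_fpc = √((1−f)s²/n) = 3.5295239.
Ratio = √(1−f) = 0.84760299.

0.8476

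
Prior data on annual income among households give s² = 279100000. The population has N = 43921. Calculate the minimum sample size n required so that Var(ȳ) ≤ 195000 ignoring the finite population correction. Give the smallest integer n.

Without fpc, n₀ = s²/D = 279100000/195000 = 1431.2821.
Rounding up, n = 1432.

1432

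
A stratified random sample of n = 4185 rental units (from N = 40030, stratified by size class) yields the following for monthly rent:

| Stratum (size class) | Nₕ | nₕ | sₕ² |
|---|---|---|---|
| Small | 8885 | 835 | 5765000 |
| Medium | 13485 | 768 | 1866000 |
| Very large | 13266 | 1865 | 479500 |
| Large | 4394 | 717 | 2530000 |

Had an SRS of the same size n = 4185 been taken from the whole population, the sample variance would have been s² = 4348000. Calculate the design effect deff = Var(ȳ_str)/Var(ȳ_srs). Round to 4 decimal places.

Var(ȳ_str) = Σ Wₕ²(1−fₕ)sₕ²/nₕ with Wₕ = Nₕ/40030:
  Small: (8885/40030)²·(1−835/8885)·5765000/835 = 308.17327
  Medium: (13485/40030)²·(1−768/13485)·1866000/768 = 260.02485
  Very large: (13266/40030)²·(1−1865/13266)·479500/1865 = 24.267304
  Large: (4394/40030)²·(1−717/4394)·2530000/717 = 35.578191
  → Var(ȳ_str) = 628.04362.
Var(ȳ_srs) = (1 − 4185/40030)·4348000/4185 = 930.33009.
deff = 628.04362 / 930.33009 = 0.6751.

0.6751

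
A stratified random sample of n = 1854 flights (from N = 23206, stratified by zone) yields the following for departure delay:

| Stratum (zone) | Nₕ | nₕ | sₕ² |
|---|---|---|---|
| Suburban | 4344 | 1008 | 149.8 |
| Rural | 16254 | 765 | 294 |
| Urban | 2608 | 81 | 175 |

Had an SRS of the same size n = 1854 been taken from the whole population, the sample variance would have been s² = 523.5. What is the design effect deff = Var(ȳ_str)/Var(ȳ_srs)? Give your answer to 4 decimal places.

0.8087

Var(ȳ_str) = Σ Wₕ²(1−fₕ)sₕ²/nₕ with Wₕ = Nₕ/23206:
  Suburban: (4344/23206)²·(1−1008/4344)·149.8/1008 = 0.0039991396
  Rural: (16254/23206)²·(1−765/16254)·294/765 = 0.17966726
  Urban: (2608/23206)²·(1−81/2608)·175/81 = 0.026440233
  → Var(ȳ_str) = 0.21010663.
Var(ȳ_srs) = (1 − 1854/23206)·523.5/1854 = 0.25980364.
deff = 0.21010663 / 0.25980364 = 0.8087.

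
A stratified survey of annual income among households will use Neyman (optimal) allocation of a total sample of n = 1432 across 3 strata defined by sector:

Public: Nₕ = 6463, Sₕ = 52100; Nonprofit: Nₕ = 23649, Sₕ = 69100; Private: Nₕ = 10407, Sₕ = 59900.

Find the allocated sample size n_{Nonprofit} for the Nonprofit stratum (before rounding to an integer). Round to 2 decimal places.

902.03

Neyman allocation: nₕ = n·NₕSₕ / Σⱼ NⱼSⱼ.
Σ NⱼSⱼ = 6463·52100 + 23649·69100 + 10407·59900 = 2.5942475 × 10^9.
n_{Nonprofit} = 1432·23649·69100 / (2.5942475 × 10^9) = 902.03.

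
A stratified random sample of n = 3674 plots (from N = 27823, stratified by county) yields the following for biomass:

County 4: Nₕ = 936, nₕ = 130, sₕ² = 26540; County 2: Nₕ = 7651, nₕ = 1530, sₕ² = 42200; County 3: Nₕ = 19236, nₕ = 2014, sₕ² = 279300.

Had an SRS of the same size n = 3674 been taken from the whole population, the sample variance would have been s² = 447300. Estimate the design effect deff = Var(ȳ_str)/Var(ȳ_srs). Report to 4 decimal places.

0.5793

Var(ȳ_str) = Σ Wₕ²(1−fₕ)sₕ²/nₕ with Wₕ = Nₕ/27823:
  County 4: (936/27823)²·(1−130/936)·26540/130 = 0.19895761
  County 2: (7651/27823)²·(1−1530/7651)·42200/1530 = 1.6686056
  County 3: (19236/27823)²·(1−2014/19236)·279300/2014 = 59.347429
  → Var(ȳ_str) = 61.214992.
Var(ȳ_srs) = (1 − 3674/27823)·447300/3674 = 105.67079.
deff = 61.214992 / 105.67079 = 0.5793.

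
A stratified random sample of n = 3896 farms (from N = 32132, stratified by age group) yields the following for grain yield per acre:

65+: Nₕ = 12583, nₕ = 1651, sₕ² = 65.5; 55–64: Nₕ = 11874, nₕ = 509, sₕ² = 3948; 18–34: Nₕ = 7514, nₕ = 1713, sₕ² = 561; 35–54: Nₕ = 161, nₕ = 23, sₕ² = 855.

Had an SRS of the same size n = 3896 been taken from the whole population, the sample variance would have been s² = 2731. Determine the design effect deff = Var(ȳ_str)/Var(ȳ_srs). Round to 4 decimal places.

Var(ȳ_str) = Σ Wₕ²(1−fₕ)sₕ²/nₕ with Wₕ = Nₕ/32132:
  65+: (12583/32132)²·(1−1651/12583)·65.5/1651 = 0.0052857002
  55–64: (11874/32132)²·(1−509/11874)·3948/509 = 1.0137954
  18–34: (7514/32132)²·(1−1713/7514)·561/1713 = 0.013826238
  35–54: (161/32132)²·(1−23/161)·855/23 = 7.9995899 × 10^-4
  → Var(ȳ_str) = 1.0337073.
Var(ȳ_srs) = (1 − 3896/32132)·2731/3896 = 0.61598221.
deff = 1.0337073 / 0.61598221 = 1.6781.

1.6781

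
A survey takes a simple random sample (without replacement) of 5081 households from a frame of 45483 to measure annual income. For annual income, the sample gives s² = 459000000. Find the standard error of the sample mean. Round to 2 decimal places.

Under SRS without replacement, Var(ȳ) = (1 − f)·s²/n with f = n/N = 5081/45483 = 0.11171207.
Var(ȳ) = (1 − 0.11171207)·459000000/5081 = 0.88828793·90336.548 = 80244.865.
SE(ȳ) = √(80244.865) = 283.28.

283.28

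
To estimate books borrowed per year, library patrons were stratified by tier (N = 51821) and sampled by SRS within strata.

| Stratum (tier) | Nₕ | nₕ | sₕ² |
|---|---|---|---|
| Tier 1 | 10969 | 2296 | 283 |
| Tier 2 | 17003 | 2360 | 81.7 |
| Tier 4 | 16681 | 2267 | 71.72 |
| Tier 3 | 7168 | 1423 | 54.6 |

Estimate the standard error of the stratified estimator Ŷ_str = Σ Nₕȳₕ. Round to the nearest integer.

5434

Var(Ŷ_str) = Σₕ Nₕ²(1 − fₕ)sₕ²/nₕ.
Tier 1: 10969²·(1 − 2296/10969)·283/2296 = 1.1726028 × 10^7.
Tier 2: 17003²·(1 − 2360/17003)·81.7/2360 = 8.6191744 × 10^6.
Tier 4: 16681²·(1 − 2267/16681)·71.72/2267 = 7.6066838 × 10^6.
Tier 3: 7168²·(1 − 1423/7168)·54.6/1423 = 1.580068 × 10^6.
Sum = 2.9531954 × 10^7.
SE = √(2.9531954 × 10^7) = 5434.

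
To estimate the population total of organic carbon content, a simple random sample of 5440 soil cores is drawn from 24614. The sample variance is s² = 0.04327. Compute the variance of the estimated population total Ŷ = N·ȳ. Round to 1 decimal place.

3753.9

Var(Ŷ) = N²·Var(ȳ) = N²·(1 − n/N)·s²/n.
f = 5440/24614 = 0.22101243; Var(ȳ) = 0.77898757·0.04327/5440 = 6.1961015 × 10^-6.
Var(Ŷ) = 24614² · (6.1961015 × 10^-6) = 3753.9019.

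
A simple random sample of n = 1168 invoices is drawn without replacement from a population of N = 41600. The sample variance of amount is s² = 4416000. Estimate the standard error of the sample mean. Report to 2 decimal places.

Under SRS without replacement, Var(ȳ) = (1 − f)·s²/n with f = n/N = 1168/41600 = 0.02807692.
Var(ȳ) = (1 − 0.02807692)·4416000/1168 = 0.97192308·3780.8219 = 3674.6681.
SE(ȳ) = √(3674.6681) = 60.62.

60.62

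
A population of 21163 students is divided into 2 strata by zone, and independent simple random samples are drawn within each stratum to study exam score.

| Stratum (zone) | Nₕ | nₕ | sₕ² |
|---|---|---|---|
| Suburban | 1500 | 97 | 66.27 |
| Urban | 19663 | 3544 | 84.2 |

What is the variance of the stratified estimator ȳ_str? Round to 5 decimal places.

0.02002

Var(ȳ_str) = Σₕ Wₕ²(1 − fₕ)sₕ²/nₕ with Wₕ = Nₕ/N, N = 21163.
Suburban: Wₕ = 0.07087842; term = 0.07087842²·(1 − 0.06466667)·66.27/97 = 0.0032102563.
Urban: Wₕ = 0.92912158; term = 0.92912158²·(1 − 0.18023699)·84.2/3544 = 0.016813255.
Sum = 0.020023511.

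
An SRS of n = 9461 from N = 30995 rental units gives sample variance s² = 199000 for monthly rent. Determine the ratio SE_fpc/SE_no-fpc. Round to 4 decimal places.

f = n/N = 9461/30995 = 0.30524278.
SE_no-fpc = √(s²/n) = 4.5862531; SE_fpc = √((1−f)s²/n) = 3.8227382.
Ratio = √(1−f) = 0.83352098.

0.8335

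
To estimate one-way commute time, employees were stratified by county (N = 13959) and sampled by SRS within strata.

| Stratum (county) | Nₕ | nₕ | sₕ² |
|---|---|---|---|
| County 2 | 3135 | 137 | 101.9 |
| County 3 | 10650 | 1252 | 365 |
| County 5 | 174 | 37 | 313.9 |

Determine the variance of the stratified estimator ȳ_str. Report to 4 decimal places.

Var(ȳ_str) = Σₕ Wₕ²(1 − fₕ)sₕ²/nₕ with Wₕ = Nₕ/N, N = 13959.
County 2: Wₕ = 0.22458629; term = 0.22458629²·(1 − 0.04370016)·101.9/137 = 0.035876839.
County 3: Wₕ = 0.76294864; term = 0.76294864²·(1 − 0.11755869)·365/1252 = 0.14974936.
County 5: Wₕ = 0.01246508; term = 0.01246508²·(1 − 0.21264368)·313.9/37 = 0.0010378887.
Sum = 0.18666409.

0.1867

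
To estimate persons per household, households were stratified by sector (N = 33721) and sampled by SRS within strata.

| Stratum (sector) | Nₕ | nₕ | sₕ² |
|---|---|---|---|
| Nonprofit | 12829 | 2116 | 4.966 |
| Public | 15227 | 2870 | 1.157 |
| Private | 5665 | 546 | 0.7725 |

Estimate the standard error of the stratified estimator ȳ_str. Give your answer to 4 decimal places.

Var(ȳ_str) = Σₕ Wₕ²(1 − fₕ)sₕ²/nₕ with Wₕ = Nₕ/N, N = 33721.
Nonprofit: Wₕ = 0.38044542; term = 0.38044542²·(1 − 0.16493881)·4.966/2116 = 2.8365737 × 10^-4.
Public: Wₕ = 0.45155838; term = 0.45155838²·(1 − 0.18848099)·1.157/2870 = 6.6708007 × 10^-5.
Private: Wₕ = 0.16799620; term = 0.16799620²·(1 − 0.09638129)·0.7725/546 = 3.608195 × 10^-5.
Sum = 3.8644733 × 10^-4.
SE = √(3.8644733 × 10^-4) = 0.0197.

0.0197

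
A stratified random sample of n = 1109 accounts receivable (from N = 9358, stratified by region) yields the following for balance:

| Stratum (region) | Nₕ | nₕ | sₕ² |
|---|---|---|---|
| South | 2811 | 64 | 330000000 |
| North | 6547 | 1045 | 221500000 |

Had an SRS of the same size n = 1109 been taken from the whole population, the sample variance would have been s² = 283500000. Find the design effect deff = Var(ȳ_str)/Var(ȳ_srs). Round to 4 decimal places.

2.4046

Var(ȳ_str) = Σ Wₕ²(1−fₕ)sₕ²/nₕ with Wₕ = Nₕ/9358:
  South: (2811/9358)²·(1−64/2811)·330000000/64 = 454660.67
  North: (6547/9358)²·(1−1045/6547)·221500000/1045 = 87187.512
  → Var(ȳ_str) = 541848.18.
Var(ȳ_srs) = (1 − 1109/9358)·283500000/1109 = 225340.77.
deff = 541848.18 / 225340.77 = 2.4046.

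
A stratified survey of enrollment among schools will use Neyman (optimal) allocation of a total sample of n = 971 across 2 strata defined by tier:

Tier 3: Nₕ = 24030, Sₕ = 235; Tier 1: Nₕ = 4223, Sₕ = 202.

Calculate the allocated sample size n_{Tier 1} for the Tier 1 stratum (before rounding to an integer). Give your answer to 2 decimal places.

127.43

Neyman allocation: nₕ = n·NₕSₕ / Σⱼ NⱼSⱼ.
Σ NⱼSⱼ = 24030·235 + 4223·202 = 6.500096 × 10^6.
n_{Tier 1} = 971·4223·202 / (6.500096 × 10^6) = 127.43.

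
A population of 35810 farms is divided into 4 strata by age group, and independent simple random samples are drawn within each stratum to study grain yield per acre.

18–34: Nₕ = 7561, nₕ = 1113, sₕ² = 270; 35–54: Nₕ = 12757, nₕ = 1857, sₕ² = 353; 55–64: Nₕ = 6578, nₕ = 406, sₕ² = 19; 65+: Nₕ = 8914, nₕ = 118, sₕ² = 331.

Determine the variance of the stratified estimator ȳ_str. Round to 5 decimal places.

0.20283

Var(ȳ_str) = Σₕ Wₕ²(1 − fₕ)sₕ²/nₕ with Wₕ = Nₕ/N, N = 35810.
18–34: Wₕ = 0.21114214; term = 0.21114214²·(1 − 0.14720275)·270/1113 = 0.0092228304.
35–54: Wₕ = 0.35624127; term = 0.35624127²·(1 − 0.14556714)·353/1857 = 0.020612431.
55–64: Wₕ = 0.18369171; term = 0.18369171²·(1 − 0.06172089)·19/406 = 0.0014816264.
65+: Wₕ = 0.24892488; term = 0.24892488²·(1 − 0.01323760)·331/118 = 0.17151227.
Sum = 0.20282916.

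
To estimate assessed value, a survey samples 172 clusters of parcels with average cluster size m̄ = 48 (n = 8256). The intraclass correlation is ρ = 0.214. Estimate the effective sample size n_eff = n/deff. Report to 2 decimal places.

deff = 1 + (48 − 1)·0.214 = 1 + 10.058 = 11.058.
n_eff = 8256 / 11.058 = 746.61.

746.61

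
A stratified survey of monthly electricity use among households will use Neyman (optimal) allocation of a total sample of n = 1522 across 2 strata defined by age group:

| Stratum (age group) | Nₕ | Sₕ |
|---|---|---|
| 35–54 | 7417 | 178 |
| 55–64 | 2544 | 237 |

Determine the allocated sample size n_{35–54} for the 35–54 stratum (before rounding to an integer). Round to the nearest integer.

1045

Neyman allocation: nₕ = n·NₕSₕ / Σⱼ NⱼSⱼ.
Σ NⱼSⱼ = 7417·178 + 2544·237 = 1.923154 × 10^6.
n_{35–54} = 1522·7417·178 / (1.923154 × 10^6) = 1045.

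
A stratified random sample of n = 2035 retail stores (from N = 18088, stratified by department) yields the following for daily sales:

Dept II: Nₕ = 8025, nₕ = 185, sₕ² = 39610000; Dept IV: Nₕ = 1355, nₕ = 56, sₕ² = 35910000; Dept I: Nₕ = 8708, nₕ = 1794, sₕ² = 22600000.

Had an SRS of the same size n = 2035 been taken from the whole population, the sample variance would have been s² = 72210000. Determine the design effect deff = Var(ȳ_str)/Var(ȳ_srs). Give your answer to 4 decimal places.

1.4906

Var(ȳ_str) = Σ Wₕ²(1−fₕ)sₕ²/nₕ with Wₕ = Nₕ/18088:
  Dept II: (8025/18088)²·(1−185/8025)·39610000/185 = 41173.058
  Dept IV: (1355/18088)²·(1−56/1355)·35910000/56 = 3449.8064
  Dept I: (8708/18088)²·(1−1794/8708)·22600000/1794 = 2318.2096
  → Var(ȳ_str) = 46941.074.
Var(ȳ_srs) = (1 − 2035/18088)·72210000/2035 = 31491.88.
deff = 46941.074 / 31491.88 = 1.4906.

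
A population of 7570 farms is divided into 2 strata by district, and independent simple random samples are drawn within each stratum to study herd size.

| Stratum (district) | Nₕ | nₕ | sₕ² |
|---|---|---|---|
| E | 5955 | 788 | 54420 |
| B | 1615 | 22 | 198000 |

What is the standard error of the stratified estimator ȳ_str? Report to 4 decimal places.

21.0032

Var(ȳ_str) = Σₕ Wₕ²(1 − fₕ)sₕ²/nₕ with Wₕ = Nₕ/N, N = 7570.
E: Wₕ = 0.78665786; term = 0.78665786²·(1 − 0.13232578)·54420/788 = 37.081798.
B: Wₕ = 0.21334214; term = 0.21334214²·(1 − 0.01362229)·198000/22 = 404.05367.
Sum = 441.13547.
SE = √(441.13547) = 21.0032.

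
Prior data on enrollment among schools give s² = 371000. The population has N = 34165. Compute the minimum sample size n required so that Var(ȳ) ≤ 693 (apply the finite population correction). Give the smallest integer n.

528

Without fpc, n₀ = s²/D = 371000/693 = 535.3535.
With fpc, (1 − n/N)·s²/n ≤ D requires n ≥ n₀/(1 + n₀/N) = 535.3535/(1 + 535.3535/34165) = 527.0941.
Rounding up, n = 528.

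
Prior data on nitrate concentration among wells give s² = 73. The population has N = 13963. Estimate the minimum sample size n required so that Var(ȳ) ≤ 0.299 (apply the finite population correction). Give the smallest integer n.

240

Without fpc, n₀ = s²/D = 73/0.299 = 244.1472.
With fpc, (1 − n/N)·s²/n ≤ D requires n ≥ n₀/(1 + n₀/N) = 244.1472/(1 + 244.1472/13963) = 239.9516.
Rounding up, n = 240.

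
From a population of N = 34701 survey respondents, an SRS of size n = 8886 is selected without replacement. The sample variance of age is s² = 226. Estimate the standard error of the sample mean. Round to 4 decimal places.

0.1376

Under SRS without replacement, Var(ȳ) = (1 − f)·s²/n with f = n/N = 8886/34701 = 0.25607331.
Var(ȳ) = (1 − 0.25607331)·226/8886 = 0.74392669·0.025433266 = 0.018920485.
SE(ȳ) = √(0.018920485) = 0.1376.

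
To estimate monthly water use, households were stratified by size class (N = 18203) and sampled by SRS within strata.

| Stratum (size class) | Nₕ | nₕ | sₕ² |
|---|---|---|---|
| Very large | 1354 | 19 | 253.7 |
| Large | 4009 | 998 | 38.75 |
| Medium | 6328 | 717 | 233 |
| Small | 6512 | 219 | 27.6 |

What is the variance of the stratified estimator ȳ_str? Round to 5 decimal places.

Var(ȳ_str) = Σₕ Wₕ²(1 − fₕ)sₕ²/nₕ with Wₕ = Nₕ/N, N = 18203.
Very large: Wₕ = 0.07438334; term = 0.07438334²·(1 − 0.01403250)·253.7/19 = 0.072841832.
Large: Wₕ = 0.22023842; term = 0.22023842²·(1 − 0.24893989)·38.75/998 = 0.001414497.
Medium: Wₕ = 0.34763501; term = 0.34763501²·(1 − 0.11330594)·233/717 = 0.034822309.
Small: Wₕ = 0.35774323; term = 0.35774323²·(1 − 0.03363022)·27.6/219 = 0.015586591.
Sum = 0.12466523.

0.12467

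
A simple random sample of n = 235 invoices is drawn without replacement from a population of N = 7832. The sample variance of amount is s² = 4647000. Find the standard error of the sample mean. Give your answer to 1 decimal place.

138.5

Under SRS without replacement, Var(ȳ) = (1 − f)·s²/n with f = n/N = 235/7832 = 0.03000511.
Var(ȳ) = (1 − 0.03000511)·4647000/235 = 0.96999489·19774.468 = 19181.133.
SE(ȳ) = √(19181.133) = 138.5.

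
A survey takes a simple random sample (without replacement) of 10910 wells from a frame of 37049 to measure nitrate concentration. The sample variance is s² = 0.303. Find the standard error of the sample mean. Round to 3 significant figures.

Under SRS without replacement, Var(ȳ) = (1 − f)·s²/n with f = n/N = 10910/37049 = 0.29447488.
Var(ȳ) = (1 − 0.29447488)·0.303/10910 = 0.70552512·2.7772686 × 10^-5 = 1.9594327 × 10^-5.
SE(ȳ) = √(1.9594327 × 10^-5) = 0.00443.

0.00443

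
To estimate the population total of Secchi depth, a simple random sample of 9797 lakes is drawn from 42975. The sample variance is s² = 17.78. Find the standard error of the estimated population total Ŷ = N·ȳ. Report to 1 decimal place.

Var(Ŷ) = N²·Var(ȳ) = N²·(1 − n/N)·s²/n.
f = 9797/42975 = 0.22796975; Var(ȳ) = 0.77203025·17.78/9797 = 0.0014011124.
Var(Ŷ) = 42975² · 0.0014011124 = 2.5876453 × 10^6.
SE(Ŷ) = √(2.5876453 × 10^6) = 1608.6.

1608.6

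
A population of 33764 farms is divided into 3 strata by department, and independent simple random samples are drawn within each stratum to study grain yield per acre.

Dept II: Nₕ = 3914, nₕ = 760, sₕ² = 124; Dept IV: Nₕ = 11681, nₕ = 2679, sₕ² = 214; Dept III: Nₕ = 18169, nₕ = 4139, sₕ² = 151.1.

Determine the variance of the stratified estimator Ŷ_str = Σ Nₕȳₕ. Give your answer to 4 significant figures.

Var(Ŷ_str) = Σₕ Nₕ²(1 − fₕ)sₕ²/nₕ.
Dept II: 3914²·(1 − 760/3914)·124/760 = 2.0141444 × 10^6.
Dept IV: 11681²·(1 − 2679/11681)·214/2679 = 8.3996288 × 10^6.
Dept III: 18169²·(1 − 4139/18169)·151.1/4139 = 9.3058861 × 10^6.
Sum = 1.9719659 × 10^7.

1.972 × 10^7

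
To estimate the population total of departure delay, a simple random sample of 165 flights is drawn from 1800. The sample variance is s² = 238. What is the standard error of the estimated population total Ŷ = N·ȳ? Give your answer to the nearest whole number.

Var(Ŷ) = N²·Var(ȳ) = N²·(1 − n/N)·s²/n.
f = 165/1800 = 0.09166667; Var(ȳ) = 0.90833333·238/165 = 1.310202.
Var(Ŷ) = 1800² · 1.310202 = 4.2450545 × 10^6.
SE(Ŷ) = √(4.2450545 × 10^6) = 2060.

2060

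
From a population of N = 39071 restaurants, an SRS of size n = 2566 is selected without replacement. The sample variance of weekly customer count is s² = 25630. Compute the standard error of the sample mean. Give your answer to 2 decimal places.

3.05

Under SRS without replacement, Var(ȳ) = (1 − f)·s²/n with f = n/N = 2566/39071 = 0.06567531.
Var(ȳ) = (1 − 0.06567531)·25630/2566 = 0.93432469·9.9883087 = 9.3323234.
SE(ȳ) = √(9.3323234) = 3.05.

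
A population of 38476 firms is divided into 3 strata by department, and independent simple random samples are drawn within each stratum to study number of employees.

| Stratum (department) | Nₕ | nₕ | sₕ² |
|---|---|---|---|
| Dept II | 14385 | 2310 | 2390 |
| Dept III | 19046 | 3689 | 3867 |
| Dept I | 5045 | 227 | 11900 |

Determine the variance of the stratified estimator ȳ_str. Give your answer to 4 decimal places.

1.1892

Var(ȳ_str) = Σₕ Wₕ²(1 − fₕ)sₕ²/nₕ with Wₕ = Nₕ/N, N = 38476.
Dept II: Wₕ = 0.37386943; term = 0.37386943²·(1 − 0.16058394)·2390/2310 = 0.12139564.
Dept III: Wₕ = 0.49500988; term = 0.49500988²·(1 − 0.19368896)·3867/3689 = 0.20710751.
Dept I: Wₕ = 0.13112070; term = 0.13112070²·(1 − 0.04499504)·11900/227 = 0.86073455.
Sum = 1.1892377.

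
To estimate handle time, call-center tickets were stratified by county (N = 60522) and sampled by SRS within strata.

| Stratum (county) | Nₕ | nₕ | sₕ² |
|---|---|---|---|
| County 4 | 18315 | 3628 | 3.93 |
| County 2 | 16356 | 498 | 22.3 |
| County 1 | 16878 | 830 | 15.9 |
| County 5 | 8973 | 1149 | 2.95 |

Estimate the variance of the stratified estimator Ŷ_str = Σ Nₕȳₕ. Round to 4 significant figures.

Var(Ŷ_str) = Σₕ Nₕ²(1 − fₕ)sₕ²/nₕ.
County 4: 18315²·(1 − 3628/18315)·3.93/3628 = 291383.72.
County 2: 16356²·(1 − 498/16356)·22.3/498 = 1.1614514 × 10^7.
County 1: 16878²·(1 − 830/16878)·15.9/830 = 5.1887283 × 10^6.
County 5: 8973²·(1 − 1149/8973)·2.95/1149 = 180247.19.
Sum = 1.7274873 × 10^7.

1.727 × 10^7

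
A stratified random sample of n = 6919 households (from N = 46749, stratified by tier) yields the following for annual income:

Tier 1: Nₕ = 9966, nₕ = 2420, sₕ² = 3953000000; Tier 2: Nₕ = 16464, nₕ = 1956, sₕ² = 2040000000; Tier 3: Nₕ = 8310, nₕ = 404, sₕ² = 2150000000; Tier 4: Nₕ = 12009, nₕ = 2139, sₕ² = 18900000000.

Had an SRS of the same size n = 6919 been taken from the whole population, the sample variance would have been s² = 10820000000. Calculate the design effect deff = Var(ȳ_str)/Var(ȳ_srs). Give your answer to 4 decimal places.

Var(ȳ_str) = Σ Wₕ²(1−fₕ)sₕ²/nₕ with Wₕ = Nₕ/46749:
  Tier 1: (9966/46749)²·(1−2420/9966)·3953000000/2420 = 56208.822
  Tier 2: (16464/46749)²·(1−1956/16464)·2040000000/1956 = 113988.11
  Tier 3: (8310/46749)²·(1−404/8310)·2150000000/404 = 159981.69
  Tier 4: (12009/46749)²·(1−2139/12009)·18900000000/2139 = 479214.96
  → Var(ȳ_str) = 809393.58.
Var(ȳ_srs) = (1 − 6919/46749)·10820000000/6919 = 1.332361 × 10^6.
deff = 809393.58 / (1.332361 × 10^6) = 0.6075.

0.6075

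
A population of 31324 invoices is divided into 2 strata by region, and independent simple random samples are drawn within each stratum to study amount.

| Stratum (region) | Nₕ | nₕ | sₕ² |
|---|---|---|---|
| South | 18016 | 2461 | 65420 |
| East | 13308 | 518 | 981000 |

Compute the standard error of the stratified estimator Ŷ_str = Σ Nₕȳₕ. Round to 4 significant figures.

574300

Var(Ŷ_str) = Σₕ Nₕ²(1 − fₕ)sₕ²/nₕ.
South: 18016²·(1 − 2461/18016)·65420/2461 = 7.4495033 × 10^9.
East: 13308²·(1 − 518/13308)·981000/518 = 3.2234622 × 10^11.
Sum = 3.2979572 × 10^11.
SE = √(3.2979572 × 10^11) = 574300.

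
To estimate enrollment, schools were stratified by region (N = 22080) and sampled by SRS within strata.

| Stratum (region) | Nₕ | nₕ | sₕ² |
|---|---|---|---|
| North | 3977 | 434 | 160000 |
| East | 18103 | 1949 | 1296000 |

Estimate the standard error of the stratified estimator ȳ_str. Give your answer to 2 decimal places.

20.24

Var(ȳ_str) = Σₕ Wₕ²(1 − fₕ)sₕ²/nₕ with Wₕ = Nₕ/N, N = 22080.
North: Wₕ = 0.18011775; term = 0.18011775²·(1 − 0.10912748)·160000/434 = 10.655133.
East: Wₕ = 0.81988225; term = 0.81988225²·(1 − 0.10766171)·1296000/1949 = 398.86475.
Sum = 409.51988.
SE = √(409.51988) = 20.24.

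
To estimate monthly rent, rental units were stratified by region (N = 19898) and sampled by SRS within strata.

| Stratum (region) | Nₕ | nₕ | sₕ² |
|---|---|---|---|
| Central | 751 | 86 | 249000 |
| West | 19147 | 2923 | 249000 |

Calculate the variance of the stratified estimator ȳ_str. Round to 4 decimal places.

Var(ȳ_str) = Σₕ Wₕ²(1 − fₕ)sₕ²/nₕ with Wₕ = Nₕ/N, N = 19898.
Central: Wₕ = 0.03774249; term = 0.03774249²·(1 − 0.11451398)·249000/86 = 3.6521081.
West: Wₕ = 0.96225751; term = 0.96225751²·(1 − 0.15266099)·249000/2923 = 66.835985.
Sum = 70.488093.

70.4881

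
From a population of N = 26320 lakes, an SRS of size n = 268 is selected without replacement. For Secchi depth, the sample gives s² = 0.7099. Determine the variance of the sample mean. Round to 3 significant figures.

Under SRS without replacement, Var(ȳ) = (1 − f)·s²/n with f = n/N = 268/26320 = 0.01018237.
Var(ȳ) = (1 − 0.01018237)·0.7099/268 = 0.98981763·0.0026488806 = 0.0026219087.

0.00262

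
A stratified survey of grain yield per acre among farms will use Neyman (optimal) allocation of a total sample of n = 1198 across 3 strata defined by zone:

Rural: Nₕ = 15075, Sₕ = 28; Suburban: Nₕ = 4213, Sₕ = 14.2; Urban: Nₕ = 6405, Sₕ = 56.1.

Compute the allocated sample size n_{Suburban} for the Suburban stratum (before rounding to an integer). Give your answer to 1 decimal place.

85.2

Neyman allocation: nₕ = n·NₕSₕ / Σⱼ NⱼSⱼ.
Σ NⱼSⱼ = 15075·28 + 4213·14.2 + 6405·56.1 = 841245.1.
n_{Suburban} = 1198·4213·14.2 / 841245.1 = 85.2.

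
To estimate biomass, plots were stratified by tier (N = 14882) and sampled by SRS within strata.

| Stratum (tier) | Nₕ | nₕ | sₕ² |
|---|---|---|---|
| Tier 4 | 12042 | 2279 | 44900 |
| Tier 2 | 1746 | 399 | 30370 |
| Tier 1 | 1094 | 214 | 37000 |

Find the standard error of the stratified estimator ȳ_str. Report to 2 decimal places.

Var(ȳ_str) = Σₕ Wₕ²(1 − fₕ)sₕ²/nₕ with Wₕ = Nₕ/N, N = 14882.
Tier 4: Wₕ = 0.80916543; term = 0.80916543²·(1 − 0.18925428)·44900/2279 = 10.458306.
Tier 2: Wₕ = 0.11732294; term = 0.11732294²·(1 − 0.22852234)·30370/399 = 0.80827869.
Tier 1: Wₕ = 0.07351162; term = 0.07351162²·(1 − 0.19561243)·37000/214 = 0.75156292.
Sum = 12.018148.
SE = √(12.018148) = 3.47.

3.47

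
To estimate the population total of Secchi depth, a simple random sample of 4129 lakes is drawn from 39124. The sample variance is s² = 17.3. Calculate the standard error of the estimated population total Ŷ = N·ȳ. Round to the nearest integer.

Var(Ŷ) = N²·Var(ȳ) = N²·(1 − n/N)·s²/n.
f = 4129/39124 = 0.10553624; Var(ȳ) = 0.89446376·17.3/4129 = 0.0037476927.
Var(Ŷ) = 39124² · 0.0037476927 = 5.7365459 × 10^6.
SE(Ŷ) = √(5.7365459 × 10^6) = 2395.

2395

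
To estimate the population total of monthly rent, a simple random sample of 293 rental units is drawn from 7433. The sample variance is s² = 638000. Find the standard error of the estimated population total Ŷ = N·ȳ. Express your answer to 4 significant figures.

339900

Var(Ŷ) = N²·Var(ȳ) = N²·(1 − n/N)·s²/n.
f = 293/7433 = 0.03941881; Var(ȳ) = 0.96058119·638000/293 = 2091.641.
Var(Ŷ) = 7433² · 2091.641 = 1.155621 × 10^11.
SE(Ŷ) = √(1.155621 × 10^11) = 339900.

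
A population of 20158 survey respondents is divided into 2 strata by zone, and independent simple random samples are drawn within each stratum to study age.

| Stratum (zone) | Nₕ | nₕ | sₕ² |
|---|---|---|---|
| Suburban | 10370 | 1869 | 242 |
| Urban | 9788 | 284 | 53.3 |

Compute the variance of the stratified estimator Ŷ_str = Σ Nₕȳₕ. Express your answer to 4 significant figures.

Var(Ŷ_str) = Σₕ Nₕ²(1 − fₕ)sₕ²/nₕ.
Suburban: 10370²·(1 − 1869/10370)·242/1869 = 1.1414446 × 10^7.
Urban: 9788²·(1 − 284/9788)·53.3/284 = 1.7458594 × 10^7.
Sum = 2.887304 × 10^7.

2.887 × 10^7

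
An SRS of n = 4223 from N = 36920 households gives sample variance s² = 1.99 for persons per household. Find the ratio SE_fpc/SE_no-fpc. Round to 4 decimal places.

f = n/N = 4223/36920 = 0.11438245.
SE_no-fpc = √(s²/n) = 0.021707809; SE_fpc = √((1−f)s²/n) = 0.020428624.
Ratio = √(1−f) = 0.94107255.

0.9411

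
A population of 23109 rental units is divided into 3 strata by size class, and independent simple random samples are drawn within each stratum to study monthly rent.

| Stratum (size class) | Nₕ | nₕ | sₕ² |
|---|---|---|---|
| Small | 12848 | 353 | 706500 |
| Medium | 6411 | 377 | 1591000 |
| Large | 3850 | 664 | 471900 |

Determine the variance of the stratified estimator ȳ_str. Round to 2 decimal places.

923.68

Var(ȳ_str) = Σₕ Wₕ²(1 − fₕ)sₕ²/nₕ with Wₕ = Nₕ/N, N = 23109.
Small: Wₕ = 0.55597386; term = 0.55597386²·(1 − 0.02747509)·706500/353 = 601.65419.
Medium: Wₕ = 0.27742438; term = 0.27742438²·(1 − 0.05880518)·1591000/377 = 305.70153.
Large: Wₕ = 0.16660176; term = 0.16660176²·(1 − 0.17246753)·471900/664 = 16.323981.
Sum = 923.6797.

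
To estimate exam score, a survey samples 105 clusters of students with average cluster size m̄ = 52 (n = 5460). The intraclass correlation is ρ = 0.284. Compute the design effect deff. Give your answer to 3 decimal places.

deff = 1 + (52 − 1)·0.284 = 1 + 14.484 = 15.484.

15.484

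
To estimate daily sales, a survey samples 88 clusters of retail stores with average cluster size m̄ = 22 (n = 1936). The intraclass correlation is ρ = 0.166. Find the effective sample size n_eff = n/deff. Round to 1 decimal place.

deff = 1 + (22 − 1)·0.166 = 1 + 3.486 = 4.486.
n_eff = 1936 / 4.486 = 431.6.

431.6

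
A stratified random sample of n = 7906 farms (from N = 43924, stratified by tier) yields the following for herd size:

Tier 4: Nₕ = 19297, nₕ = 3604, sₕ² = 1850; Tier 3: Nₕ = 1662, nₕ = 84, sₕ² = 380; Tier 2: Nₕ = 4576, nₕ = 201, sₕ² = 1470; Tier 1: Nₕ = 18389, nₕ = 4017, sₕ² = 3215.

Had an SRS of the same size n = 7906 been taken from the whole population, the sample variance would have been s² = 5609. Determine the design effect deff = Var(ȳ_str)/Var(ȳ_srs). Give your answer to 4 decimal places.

Var(ȳ_str) = Σ Wₕ²(1−fₕ)sₕ²/nₕ with Wₕ = Nₕ/43924:
  Tier 4: (19297/43924)²·(1−3604/19297)·1850/3604 = 0.080571037
  Tier 3: (1662/43924)²·(1−84/1662)·380/84 = 0.0061494824
  Tier 2: (4576/43924)²·(1−201/4576)·1470/201 = 0.075889481
  Tier 1: (18389/43924)²·(1−4017/18389)·3215/4017 = 0.10963537
  → Var(ȳ_str) = 0.27224537.
Var(ȳ_srs) = (1 − 7906/43924)·5609/7906 = 0.58176333.
deff = 0.27224537 / 0.58176333 = 0.4680.

0.4680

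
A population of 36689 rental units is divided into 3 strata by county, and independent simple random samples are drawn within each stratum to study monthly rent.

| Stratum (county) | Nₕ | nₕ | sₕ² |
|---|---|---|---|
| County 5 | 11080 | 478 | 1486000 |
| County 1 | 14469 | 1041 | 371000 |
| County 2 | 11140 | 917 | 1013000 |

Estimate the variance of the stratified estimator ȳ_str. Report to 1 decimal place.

416.2

Var(ȳ_str) = Σₕ Wₕ²(1 − fₕ)sₕ²/nₕ with Wₕ = Nₕ/N, N = 36689.
County 5: Wₕ = 0.30199787; term = 0.30199787²·(1 − 0.04314079)·1486000/478 = 271.29808.
County 1: Wₕ = 0.39436888; term = 0.39436888²·(1 − 0.07194692)·371000/1041 = 51.440038.
County 2: Wₕ = 0.30363324; term = 0.30363324²·(1 − 0.08231598)·1013000/917 = 93.46132.
Sum = 416.19944.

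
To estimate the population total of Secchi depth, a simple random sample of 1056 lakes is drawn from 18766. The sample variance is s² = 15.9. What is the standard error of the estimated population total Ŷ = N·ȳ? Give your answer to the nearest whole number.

2237

Var(Ŷ) = N²·Var(ȳ) = N²·(1 − n/N)·s²/n.
f = 1056/18766 = 0.05627198; Var(ȳ) = 0.94372802·15.9/1056 = 0.014209541.
Var(Ŷ) = 18766² · 0.014209541 = 5.0040711 × 10^6.
SE(Ŷ) = √(5.0040711 × 10^6) = 2237.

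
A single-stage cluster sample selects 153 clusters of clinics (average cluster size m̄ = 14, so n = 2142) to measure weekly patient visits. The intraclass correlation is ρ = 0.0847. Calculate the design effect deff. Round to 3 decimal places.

deff = 1 + (14 − 1)·0.0847 = 1 + 1.1011 = 2.1011.

2.101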